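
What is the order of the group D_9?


|D_n| = 2n (n rotations and n reflections)
|D_9| = 2×9 = 18

|D_9| = 18


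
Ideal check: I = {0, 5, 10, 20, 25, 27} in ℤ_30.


Check ideal conditions for I = {0, 5, 10, 20, 25, 27} in ℤ_30:
(1) I is an additive subgroup? No
(2) For r ∈ ℤ_30 and a ∈ I: r·a ∈ I? No  [counterexample: r=2, a=27, r·a mod 30 = 24 ∉ I]

No, I is not an ideal of ℤ_30


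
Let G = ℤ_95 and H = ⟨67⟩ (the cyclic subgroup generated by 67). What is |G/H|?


|⟨67⟩| = n / gcd(67, 95) = 95 / 1 = 95
H is normal (ℤ_95 is abelian).
|G/H| = |G| / |H| = 95 / 95 = 1

|G/H| = 1


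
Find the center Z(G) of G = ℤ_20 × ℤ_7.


Z(G) = {g ∈ G | gx = xg for all x ∈ G}
Direct product of abelian groups is abelian, so Z(G) = G

Z(ℤ_20 × ℤ_7) = ℤ_20 × ℤ_7


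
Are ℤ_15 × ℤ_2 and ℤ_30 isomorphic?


Comparing ℤ_15 × ℤ_2 and ℤ_30:
gcd(15,2) = 1, so ℤ_15 × ℤ_2 ≅ ℤ_30 (CRT)

Yes, ℤ_15 × ℤ_2 ≅ ℤ_30


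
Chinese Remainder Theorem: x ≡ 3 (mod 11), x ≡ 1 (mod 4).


m₁ = 11, m₂ = 4, gcd = 1, so CRT applies. M = m₁·m₂ = 44
Let M₁ = M/m₁ = 4, M₂ = M/m₂ = 11
Find y₁ ≡ M₁⁻¹ (mod m₁): 4⁻¹ ≡ 3 (mod 11)
Find y₂ ≡ M₂⁻¹ (mod m₂): 11⁻¹ ≡ 3 (mod 4)
x = a₁·M₁·y₁ + a₂·M₂·y₂ = 3·4·3 + 1·11·3 = 69
Reduce mod 44: x ≡ 25
Check: 25 mod 11 = 3 ✓, 25 mod 4 = 1 ✓

x ≡ 25 (mod 44)


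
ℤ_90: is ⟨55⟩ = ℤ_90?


g generates ℤ_n iff gcd(g, n) = 1
gcd(55, 90) = 5
Since gcd = 5 ≠ 1, ⟨55⟩ has order 18 < 90, so 55 is not a generator.

No, 55 does not generate ℤ_90


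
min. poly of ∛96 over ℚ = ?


∛96 satisfies x³ - 96 = 0, irreducible over ℚ (no rational root; 96 is not a perfect cube)

Minimal polynomial: x³ - 96


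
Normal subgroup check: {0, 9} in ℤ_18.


H = {0, 9} in ℤ_18
ℤ_18 is abelian; every subgroup of an abelian group is normal

Yes, normal subgroup


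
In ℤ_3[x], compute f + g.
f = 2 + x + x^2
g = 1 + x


Add coefficients mod 3:
x^0: 2 + 1 = 0 (mod 3)
x^1: 1 + 1 = 2 (mod 3)
x^2: 1 + 0 = 1 (mod 3)
Result: 2x + x^2

f + g = 2x + x^2


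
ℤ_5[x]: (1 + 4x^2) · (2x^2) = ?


Expand and collect like terms; reduce coefficients mod 5:
x^0: 1·0 = 0 ≡ 0 (mod 5)
x^1: 1·0 + 0·0 = 0 ≡ 0 (mod 5)
x^2: 1·2 + 0·0 + 4·0 = 2 ≡ 2 (mod 5)
x^3: 0·2 + 4·0 = 0 ≡ 0 (mod 5)
x^4: 4·2 = 8 ≡ 3 (mod 5)
Result: 2x^2 + 3x^4

f · g = 2x^2 + 3x^4


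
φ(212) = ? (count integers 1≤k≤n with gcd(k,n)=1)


Factor n: 212 = 2^2 × 53
φ(n) = n · ∏(1 - 1/p) over distinct primes p | n
φ(212) = 212 · (1 - 1/2) · (1 - 1/53) = 104

φ(212) = 104


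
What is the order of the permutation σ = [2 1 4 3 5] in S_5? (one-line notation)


Cycle decomposition: (1 2) (3 4)
Cycle lengths: 2, 2
Order = lcm(2, 2) = 2

ord(σ) = 2


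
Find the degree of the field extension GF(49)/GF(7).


GF(49) = GF(7^2), so the extension degree is 2

[GF(49)/GF(7)] = 2


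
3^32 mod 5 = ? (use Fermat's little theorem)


Fermat's little theorem: if p is prime and gcd(a,p)=1, then a^(p-1) ≡ 1 (mod p)
p = 5 is prime, gcd(3,5) = 1
Reduce exponent: 32 mod 4 = 0
So 3^32 ≡ 3^0 (mod 5)
3^0 = 1

3^32 ≡ 1 (mod 5)


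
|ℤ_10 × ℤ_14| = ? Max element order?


|ℤ_10 × ℤ_14| = 10 × 14 = 140
Max element order = lcm(10,14) = 70
Cyclic? No (gcd=2)

|ℤ_10×ℤ_14| = 140, max element order = 70


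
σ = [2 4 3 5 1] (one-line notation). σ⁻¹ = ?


To find σ⁻¹, swap domain and range:
σ(1) = 2 → σ⁻¹(2) = 1
σ(2) = 4 → σ⁻¹(4) = 2
σ(3) = 3 → σ⁻¹(3) = 3
σ(4) = 5 → σ⁻¹(5) = 4
σ(5) = 1 → σ⁻¹(1) = 5

σ⁻¹ = [5 1 3 2 4]


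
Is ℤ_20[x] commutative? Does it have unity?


ℤ_20 has zero divisors (2·10 ≡ 0), and these lift to constant zero divisors in ℤ_20[x]; so not an integral domain
Commutative: Yes
Integral domain: No
Has unity: Yes

ℤ_20[x]: Commutative=Yes, Unity=Yes


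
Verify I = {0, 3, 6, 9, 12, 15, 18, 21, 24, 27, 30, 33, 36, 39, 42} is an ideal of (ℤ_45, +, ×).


Check ideal conditions for I = {0, 3, 6, 9, 12, 15, 18, 21, 24, 27, 30, 33, 36, 39, 42} in ℤ_45:
(1) I is an additive subgroup? Yes
(2) For r ∈ ℤ_45 and a ∈ I: r·a ∈ I? Yes

Yes, I is an ideal of ℤ_45


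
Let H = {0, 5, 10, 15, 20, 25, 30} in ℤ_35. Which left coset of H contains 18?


18 + H = {18 + h (mod 35) : h ∈ H}
18+0=18, 18+5=23, 18+10=28, 18+15=33, 18+20=3, 18+25=8, 18+30=13
18 + H = {3, 8, 13, 18, 23, 28, 33} = 3 + H

18 + H = {3, 8, 13, 18, 23, 28, 33}


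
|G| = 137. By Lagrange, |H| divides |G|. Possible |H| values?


Lagrange's theorem: |H| divides |G|
|G| = 137
Divisors of 137: 1, 137

Possible subgroup orders: {1, 137}


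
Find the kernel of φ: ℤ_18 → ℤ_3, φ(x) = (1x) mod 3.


Kernel = preimage of identity
ker(φ) = {x ∈ ℤ_18 : 1x ≡ 0 (mod 3)}. Since 3 | 18, φ is well-defined. The kernel is the cyclic subgroup ⟨3⟩ of ℤ_18 (order 6), i.e. {0, 3, 6, 9, 12, 15}

ker(φ) = {0, 3, 6, 9, 12, 15}


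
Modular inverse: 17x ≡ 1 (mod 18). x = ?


Use the extended Euclidean algorithm to write 1 = 17·s + 18·t; then s mod 18 is the inverse.
Euclidean algorithm:
  17 = 0·18 + 17
  18 = 1·17 + 1
  17 = 17·1 + 0
gcd(17,18) = 1
Back-substitution gives: 17·(-1) + 18·(1) = 1
So 17⁻¹ ≡ -1 ≡ 17 (mod 18)
Check: 17 × 17 = 289 ≡ 1 (mod 18) ✓

17⁻¹ ≡ 17 (mod 18)


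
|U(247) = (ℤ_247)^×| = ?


U(n) is the group of units mod n; |U(n)| = φ(n)
|U(247)| = φ(247) = 216

|U(247) = (ℤ_247)^×| = 216


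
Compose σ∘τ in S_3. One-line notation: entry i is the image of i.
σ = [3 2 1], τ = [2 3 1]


σ∘τ: apply τ first, then σ
1 →τ 2 →σ 2
2 →τ 3 →σ 1
3 →τ 1 →σ 3

σ∘τ = [2 1 3]


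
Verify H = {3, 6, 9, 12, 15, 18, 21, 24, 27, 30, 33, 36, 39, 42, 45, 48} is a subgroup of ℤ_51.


Subgroup test for H = {3, 6, 9, 12, 15, 18, 21, 24, 27, 30, 33, 36, 39, 42, 45, 48} in (ℤ_51, +):
(1) 0 ∈ H? No
(2) Closure: for all a,b ∈ H, (a+b) mod 51 ∈ H? No  [counterexample: 3 + 48 = 0 ∉ H]
(3) Inverses: for all a ∈ H, -a mod 51 ∈ H? Yes

No, H is not a subgroup of ℤ_51


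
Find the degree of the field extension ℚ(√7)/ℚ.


√7 has minimal polynomial x² - 7 (irreducible over ℚ since 7 is squarefree)

[ℚ(√7)/ℚ] = 2


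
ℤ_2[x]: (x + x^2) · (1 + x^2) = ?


Expand and collect like terms; reduce coefficients mod 2:
x^0: 0·1 = 0 ≡ 0 (mod 2)
x^1: 0·0 + 1·1 = 1 ≡ 1 (mod 2)
x^2: 0·1 + 1·0 + 1·1 = 1 ≡ 1 (mod 2)
x^3: 1·1 + 1·0 = 1 ≡ 1 (mod 2)
x^4: 1·1 = 1 ≡ 1 (mod 2)
Result: x + x^2 + x^3 + x^4

f · g = x + x^2 + x^3 + x^4


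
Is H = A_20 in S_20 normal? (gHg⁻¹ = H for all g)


H = A_20 in S_20
A_20 has index 2 in S_20, and every subgroup of index 2 is normal

Yes, normal subgroup


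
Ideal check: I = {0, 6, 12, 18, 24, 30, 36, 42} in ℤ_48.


Check ideal conditions for I = {0, 6, 12, 18, 24, 30, 36, 42} in ℤ_48:
(1) I is an additive subgroup? Yes
(2) For r ∈ ℤ_48 and a ∈ I: r·a ∈ I? Yes

Yes, I is an ideal of ℤ_48


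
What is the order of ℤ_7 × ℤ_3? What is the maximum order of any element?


|ℤ_7 × ℤ_3| = 7 × 3 = 21
Max element order = lcm(7,3) = 21
Cyclic? Yes (gcd=1)

|ℤ_7×ℤ_3| = 21, max element order = 21


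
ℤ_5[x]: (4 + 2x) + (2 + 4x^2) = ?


Add coefficients mod 5:
x^0: 4 + 2 = 1 (mod 5)
x^1: 2 + 0 = 2 (mod 5)
x^2: 0 + 4 = 4 (mod 5)
Result: 1 + 2x + 4x^2

f + g = 1 + 2x + 4x^2


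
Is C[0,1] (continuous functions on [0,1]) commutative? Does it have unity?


pointwise +,× is commutative with unity (constant 1); but bump functions with disjoint support multiply to 0 — zero divisors, so not an integral domain
Commutative: Yes
Integral domain: No
Has unity: Yes

C[0,1] (continuous functions on [0,1]): Commutative=Yes, Unity=Yes


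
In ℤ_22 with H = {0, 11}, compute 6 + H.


6 + H = {6 + h (mod 22) : h ∈ H}
6+0=6, 6+11=17

6 + H = {6, 17}


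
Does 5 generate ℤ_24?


g generates ℤ_n iff gcd(g, n) = 1
gcd(5, 24) = 1
Since gcd = 1, 5 is a generator.

Yes, 5 generates ℤ_24


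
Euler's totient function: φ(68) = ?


Factor n: 68 = 2^2 × 17
φ(n) = n · ∏(1 - 1/p) over distinct primes p | n
φ(68) = 68 · (1 - 1/2) · (1 - 1/17) = 32

φ(68) = 32


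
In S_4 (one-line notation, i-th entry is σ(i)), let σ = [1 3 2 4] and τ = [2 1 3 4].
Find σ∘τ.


σ∘τ: apply τ first, then σ
1 →τ 2 →σ 3
2 →τ 1 →σ 1
3 →τ 3 →σ 2
4 →τ 4 →σ 4

σ∘τ = [3 1 2 4]


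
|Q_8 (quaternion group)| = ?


Q_8 = {±1, ±i, ±j, ±k}
|Q_8| = 8

|Q_8 (quaternion group)| = 8


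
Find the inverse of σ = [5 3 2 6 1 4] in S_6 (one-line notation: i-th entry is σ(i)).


To find σ⁻¹, swap domain and range:
σ(1) = 5 → σ⁻¹(5) = 1
σ(2) = 3 → σ⁻¹(3) = 2
σ(3) = 2 → σ⁻¹(2) = 3
σ(4) = 6 → σ⁻¹(6) = 4
σ(5) = 1 → σ⁻¹(1) = 5
σ(6) = 4 → σ⁻¹(4) = 6

σ⁻¹ = [5 3 2 6 1 4]


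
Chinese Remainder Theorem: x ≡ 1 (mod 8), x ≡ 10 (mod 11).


m₁ = 8, m₂ = 11, gcd = 1, so CRT applies. M = m₁·m₂ = 88
Let M₁ = M/m₁ = 11, M₂ = M/m₂ = 8
Find y₁ ≡ M₁⁻¹ (mod m₁): 11⁻¹ ≡ 3 (mod 8)
Find y₂ ≡ M₂⁻¹ (mod m₂): 8⁻¹ ≡ 7 (mod 11)
x = a₁·M₁·y₁ + a₂·M₂·y₂ = 1·11·3 + 10·8·7 = 593
Reduce mod 88: x ≡ 65
Check: 65 mod 8 = 1 ✓, 65 mod 11 = 10 ✓

x ≡ 65 (mod 88)


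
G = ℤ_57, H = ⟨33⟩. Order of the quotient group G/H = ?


|⟨33⟩| = n / gcd(33, 57) = 57 / 3 = 19
H is normal (ℤ_57 is abelian).
|G/H| = |G| / |H| = 57 / 19 = 3

|G/H| = 3


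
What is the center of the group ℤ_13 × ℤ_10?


Z(G) = {g ∈ G | gx = xg for all x ∈ G}
Direct product of abelian groups is abelian, so Z(G) = G

Z(ℤ_13 × ℤ_10) = ℤ_13 × ℤ_10


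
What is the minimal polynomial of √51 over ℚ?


√51 satisfies x² - 51 = 0, irreducible over ℚ since 51 is squarefree

Minimal polynomial: x² - 51


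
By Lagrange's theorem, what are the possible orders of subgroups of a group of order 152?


Lagrange's theorem: |H| divides |G|
|G| = 152
Divisors of 152: 1, 2, 4, 8, 19, 38, 76, 152

Possible subgroup orders: {1, 2, 4, 8, 19, 38, 76, 152}


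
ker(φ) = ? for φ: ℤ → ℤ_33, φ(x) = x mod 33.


Kernel = preimage of identity
ker(φ) = {x ∈ ℤ : x ≡ 0 (mod 33)} = 33ℤ = {0, ±33, ±66, ...}

ker(φ) = 33ℤ


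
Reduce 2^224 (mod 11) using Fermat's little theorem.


Fermat's little theorem: if p is prime and gcd(a,p)=1, then a^(p-1) ≡ 1 (mod p)
p = 11 is prime, gcd(2,11) = 1
Reduce exponent: 224 mod 10 = 4
So 2^224 ≡ 2^4 (mod 11)
2^4 mod 11 = 5

2^224 ≡ 5 (mod 11)


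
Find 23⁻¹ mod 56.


Use the extended Euclidean algorithm to write 1 = 23·s + 56·t; then s mod 56 is the inverse.
Euclidean algorithm:
  23 = 0·56 + 23
  56 = 2·23 + 10
  23 = 2·10 + 3
  10 = 3·3 + 1
  3 = 3·1 + 0
gcd(23,56) = 1
Back-substitution gives: 23·(-17) + 56·(7) = 1
So 23⁻¹ ≡ -17 ≡ 39 (mod 56)
Check: 23 × 39 = 897 ≡ 1 (mod 56) ✓

23⁻¹ ≡ 39 (mod 56)


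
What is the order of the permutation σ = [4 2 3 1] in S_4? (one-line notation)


Cycle decomposition: (1 4)
Cycle lengths: 2
Order = lcm(2) = 2

ord(σ) = 2


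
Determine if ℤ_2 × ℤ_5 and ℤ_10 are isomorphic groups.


Comparing ℤ_2 × ℤ_5 and ℤ_10:
gcd(2,5) = 1, so ℤ_2 × ℤ_5 ≅ ℤ_10 (CRT)

Yes, ℤ_2 × ℤ_5 ≅ ℤ_10


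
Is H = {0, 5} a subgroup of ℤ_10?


Subgroup test for H = {0, 5} in (ℤ_10, +):
(1) 0 ∈ H? Yes
(2) Closure: for all a,b ∈ H, (a+b) mod 10 ∈ H? Yes
(3) Inverses: for all a ∈ H, -a mod 10 ∈ H? Yes

Yes, H is a subgroup of ℤ_10


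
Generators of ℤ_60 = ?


g generates ℤ_n iff gcd(g,n) = 1
Prime factors of 60: 2, 3, 5
Generators are g ∈ {1,...,59} not divisible by any of these primes.
Generators: {1, 7, 11, 13, 17, 19, 23, 29, 31, 37, 41, 43, 47, 49, 53, 59}
Number of generators = φ(60) = 16

Generators of ℤ_60 = {1, 7, 11, 13, 17, 19, 23, 29, 31, 37, 41, 43, 47, 49, 53, 59}


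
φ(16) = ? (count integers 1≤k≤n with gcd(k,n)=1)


φ(n) = count of k ∈ {1,...,n} with gcd(k,n)=1
Coprimes to 16: {1, 3, 5, 7, 9, 11, 13, 15}
Count: 8

φ(16) = 8


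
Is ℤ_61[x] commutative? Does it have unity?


ℤ_61 is a field (n prime), so ℤ_61[x] is a commutative integral domain with unity
Commutative: Yes
Integral domain: Yes
Has unity: Yes

ℤ_61[x]: Commutative=Yes, Unity=Yes


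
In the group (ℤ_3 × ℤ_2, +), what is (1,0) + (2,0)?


Operation: componentwise addition mod (3, 2)
(1,0) + (2,0) = ((a₁+b₁) mod 3, (a₂+b₂) mod 2) with a = (1,0), b = (2,0)

(1,0) + (2,0) = (0,0)


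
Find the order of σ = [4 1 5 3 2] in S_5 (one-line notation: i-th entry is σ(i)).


Cycle decomposition: (1 4 3 5 2)
Cycle lengths: 5
Order = lcm(5) = 5

ord(σ) = 5


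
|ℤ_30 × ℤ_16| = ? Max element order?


|ℤ_30 × ℤ_16| = 30 × 16 = 480
Max element order = lcm(30,16) = 240
Cyclic? No (gcd=2)

|ℤ_30×ℤ_16| = 480, max element order = 240


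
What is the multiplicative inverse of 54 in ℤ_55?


Use the extended Euclidean algorithm to write 1 = 54·s + 55·t; then s mod 55 is the inverse.
Euclidean algorithm:
  54 = 0·55 + 54
  55 = 1·54 + 1
  54 = 54·1 + 0
gcd(54,55) = 1
Back-substitution gives: 54·(-1) + 55·(1) = 1
So 54⁻¹ ≡ -1 ≡ 54 (mod 55)
Check: 54 × 54 = 2916 ≡ 1 (mod 55) ✓

54⁻¹ ≡ 54 (mod 55)


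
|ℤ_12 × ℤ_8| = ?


|A × B| = |A| · |B|
|ℤ_12 × ℤ_8| = 12 × 8 = 96

|ℤ_12 × ℤ_8| = 96


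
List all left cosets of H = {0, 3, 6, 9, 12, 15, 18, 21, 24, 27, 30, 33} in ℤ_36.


H = {0, 3, 6, 9, 12, 15, 18, 21, 24, 27, 30, 33}, |H| = 12
Number of cosets = |G|/|H| = 36/12 = 3
0 + H = {0, 3, 6, 9, 12, 15, 18, 21, 24, 27, 30, 33}
1 + H = {1, 4, 7, 10, 13, 16, 19, 22, 25, 28, 31, 34}
2 + H = {2, 5, 8, 11, 14, 17, 20, 23, 26, 29, 32, 35}

Cosets: 0+H={0,3,6,9,12,15,18,21,24,27,30,33}; 1+H={1,4,7,10,13,16,19,22,25,28,31,34}; 2+H={2,5,8,11,14,17,20,23,26,29,32,35}


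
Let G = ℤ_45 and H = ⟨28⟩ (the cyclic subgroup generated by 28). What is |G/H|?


|⟨28⟩| = n / gcd(28, 45) = 45 / 1 = 45
H is normal (ℤ_45 is abelian).
|G/H| = |G| / |H| = 45 / 45 = 1

|G/H| = 1


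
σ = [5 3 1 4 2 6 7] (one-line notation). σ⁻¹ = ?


To find σ⁻¹, swap domain and range:
σ(1) = 5 → σ⁻¹(5) = 1
σ(2) = 3 → σ⁻¹(3) = 2
σ(3) = 1 → σ⁻¹(1) = 3
σ(4) = 4 → σ⁻¹(4) = 4
σ(5) = 2 → σ⁻¹(2) = 5
σ(6) = 6 → σ⁻¹(6) = 6
σ(7) = 7 → σ⁻¹(7) = 7

σ⁻¹ = [3 5 2 4 1 6 7]


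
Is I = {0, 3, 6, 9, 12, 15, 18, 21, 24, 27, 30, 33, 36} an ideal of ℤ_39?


Check ideal conditions for I = {0, 3, 6, 9, 12, 15, 18, 21, 24, 27, 30, 33, 36} in ℤ_39:
(1) I is an additive subgroup? Yes
(2) For r ∈ ℤ_39 and a ∈ I: r·a ∈ I? Yes

Yes, I is an ideal of ℤ_39


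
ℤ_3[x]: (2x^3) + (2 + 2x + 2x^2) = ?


Add coefficients mod 3:
x^0: 0 + 2 = 2 (mod 3)
x^1: 0 + 2 = 2 (mod 3)
x^2: 0 + 2 = 2 (mod 3)
x^3: 2 + 0 = 2 (mod 3)
Result: 2 + 2x + 2x^2 + 2x^3

f + g = 2 + 2x + 2x^2 + 2x^3


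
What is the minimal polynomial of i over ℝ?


i satisfies x² + 1 = 0, irreducible over ℝ

Minimal polynomial: x² + 1


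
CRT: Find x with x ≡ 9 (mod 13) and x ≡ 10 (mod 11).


m₁ = 13, m₂ = 11, gcd = 1, so CRT applies. M = m₁·m₂ = 143
Let M₁ = M/m₁ = 11, M₂ = M/m₂ = 13
Find y₁ ≡ M₁⁻¹ (mod m₁): 11⁻¹ ≡ 6 (mod 13)
Find y₂ ≡ M₂⁻¹ (mod m₂): 13⁻¹ ≡ 6 (mod 11)
x = a₁·M₁·y₁ + a₂·M₂·y₂ = 9·11·6 + 10·13·6 = 1374
Reduce mod 143: x ≡ 87
Check: 87 mod 13 = 9 ✓, 87 mod 11 = 10 ✓

x ≡ 87 (mod 143)


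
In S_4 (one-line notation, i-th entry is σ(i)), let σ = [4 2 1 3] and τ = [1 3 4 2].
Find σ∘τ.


σ∘τ: apply τ first, then σ
1 →τ 1 →σ 4
2 →τ 3 →σ 1
3 →τ 4 →σ 3
4 →τ 2 →σ 2

σ∘τ = [4 1 3 2]


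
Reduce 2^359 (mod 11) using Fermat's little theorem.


Fermat's little theorem: if p is prime and gcd(a,p)=1, then a^(p-1) ≡ 1 (mod p)
p = 11 is prime, gcd(2,11) = 1
Reduce exponent: 359 mod 10 = 9
So 2^359 ≡ 2^9 (mod 11)
2^9 mod 11 = 6

2^359 ≡ 6 (mod 11)


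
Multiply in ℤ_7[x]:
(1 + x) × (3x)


Expand and collect like terms; reduce coefficients mod 7:
x^0: 1·0 = 0 ≡ 0 (mod 7)
x^1: 1·3 + 1·0 = 3 ≡ 3 (mod 7)
x^2: 1·3 = 3 ≡ 3 (mod 7)
Result: 3x + 3x^2

f · g = 3x + 3x^2


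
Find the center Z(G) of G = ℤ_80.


Z(G) = {g ∈ G | gx = xg for all x ∈ G}
ℤ_80 is abelian, so Z(G) = G

Z(ℤ_80) = ℤ_80


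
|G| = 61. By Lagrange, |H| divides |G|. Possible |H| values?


Lagrange's theorem: |H| divides |G|
|G| = 61
Divisors of 61: 1, 61

Possible subgroup orders: {1, 61}


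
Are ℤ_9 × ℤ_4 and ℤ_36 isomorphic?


Comparing ℤ_9 × ℤ_4 and ℤ_36:
gcd(9,4) = 1, so ℤ_9 × ℤ_4 ≅ ℤ_36 (CRT)

Yes, ℤ_9 × ℤ_4 ≅ ℤ_36


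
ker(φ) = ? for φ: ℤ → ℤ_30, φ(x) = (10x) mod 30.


Kernel = preimage of identity
ker(φ) = {x ∈ ℤ : 10x ≡ 0 (mod 30)}. gcd(10,30) = 10, so 10x ≡ 0 (mod 30) ⟺ x ≡ 0 (mod 30/10 = 3). Hence ker(φ) = 3ℤ

ker(φ) = 3ℤ


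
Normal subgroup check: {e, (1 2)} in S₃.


H = {e, (1 2)} in S₃
(1 3)(1 2)(1 3)⁻¹ = (2 3) ∉ {e, (1 2)}, so it is not normal

No, not a normal subgroup


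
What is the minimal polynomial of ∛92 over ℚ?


∛92 satisfies x³ - 92 = 0, irreducible over ℚ (no rational root; 92 is not a perfect cube)

Minimal polynomial: x³ - 92


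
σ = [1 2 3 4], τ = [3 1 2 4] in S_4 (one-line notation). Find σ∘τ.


σ∘τ: apply τ first, then σ
1 →τ 3 →σ 3
2 →τ 1 →σ 1
3 →τ 2 →σ 2
4 →τ 4 →σ 4

σ∘τ = [3 1 2 4]


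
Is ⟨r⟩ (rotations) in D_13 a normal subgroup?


H = ⟨r⟩ (rotations) in D_13
The rotation subgroup ⟨r⟩ has index 2 in D_13, so it is normal

Yes, normal subgroup


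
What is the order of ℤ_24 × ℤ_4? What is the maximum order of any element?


|ℤ_24 × ℤ_4| = 24 × 4 = 96
Max element order = lcm(24,4) = 24
Cyclic? No (gcd=4)

|ℤ_24×ℤ_4| = 96, max element order = 24


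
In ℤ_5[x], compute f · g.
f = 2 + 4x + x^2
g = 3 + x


Expand and collect like terms; reduce coefficients mod 5:
x^0: 2·3 = 6 ≡ 1 (mod 5)
x^1: 2·1 + 4·3 = 14 ≡ 4 (mod 5)
x^2: 4·1 + 1·3 = 7 ≡ 2 (mod 5)
x^3: 1·1 = 1 ≡ 1 (mod 5)
Result: 1 + 4x + 2x^2 + x^3

f · g = 1 + 4x + 2x^2 + x^3


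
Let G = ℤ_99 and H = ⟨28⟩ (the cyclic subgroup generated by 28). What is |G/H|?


|⟨28⟩| = n / gcd(28, 99) = 99 / 1 = 99
H is normal (ℤ_99 is abelian).
|G/H| = |G| / |H| = 99 / 99 = 1

|G/H| = 1


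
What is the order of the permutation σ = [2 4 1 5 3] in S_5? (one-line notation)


Cycle decomposition: (1 2 4 5 3)
Cycle lengths: 5
Order = lcm(5) = 5

ord(σ) = 5


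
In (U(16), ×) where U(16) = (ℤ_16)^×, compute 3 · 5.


Operation: multiplication mod 16
3 · 5 = (a × b) mod 16 with a = 3, b = 5

3 · 5 = 15


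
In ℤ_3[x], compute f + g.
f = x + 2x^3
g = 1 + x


Add coefficients mod 3:
x^0: 0 + 1 = 1 (mod 3)
x^1: 1 + 1 = 2 (mod 3)
x^2: 0 + 0 = 0 (mod 3)
x^3: 2 + 0 = 2 (mod 3)
Result: 1 + 2x + 2x^3

f + g = 1 + 2x + 2x^3


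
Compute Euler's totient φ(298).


Factor n: 298 = 2 × 149
φ(n) = n · ∏(1 - 1/p) over distinct primes p | n
φ(298) = 298 · (1 - 1/2) · (1 - 1/149) = 148

φ(298) = 148


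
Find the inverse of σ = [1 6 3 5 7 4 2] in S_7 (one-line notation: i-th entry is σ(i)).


To find σ⁻¹, swap domain and range:
σ(1) = 1 → σ⁻¹(1) = 1
σ(2) = 6 → σ⁻¹(6) = 2
σ(3) = 3 → σ⁻¹(3) = 3
σ(4) = 5 → σ⁻¹(5) = 4
σ(5) = 7 → σ⁻¹(7) = 5
σ(6) = 4 → σ⁻¹(4) = 6
σ(7) = 2 → σ⁻¹(2) = 7

σ⁻¹ = [1 7 3 6 4 2 5]


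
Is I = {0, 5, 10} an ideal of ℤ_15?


Check ideal conditions for I = {0, 5, 10} in ℤ_15:
(1) I is an additive subgroup? Yes
(2) For r ∈ ℤ_15 and a ∈ I: r·a ∈ I? Yes

Yes, I is an ideal of ℤ_15


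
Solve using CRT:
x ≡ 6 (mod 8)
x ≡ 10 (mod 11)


m₁ = 8, m₂ = 11, gcd = 1, so CRT applies. M = m₁·m₂ = 88
Let M₁ = M/m₁ = 11, M₂ = M/m₂ = 8
Find y₁ ≡ M₁⁻¹ (mod m₁): 11⁻¹ ≡ 3 (mod 8)
Find y₂ ≡ M₂⁻¹ (mod m₂): 8⁻¹ ≡ 7 (mod 11)
x = a₁·M₁·y₁ + a₂·M₂·y₂ = 6·11·3 + 10·8·7 = 758
Reduce mod 88: x ≡ 54
Check: 54 mod 8 = 6 ✓, 54 mod 11 = 10 ✓

x ≡ 54 (mod 88)


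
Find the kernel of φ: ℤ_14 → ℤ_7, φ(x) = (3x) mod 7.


Kernel = preimage of identity
ker(φ) = {x ∈ ℤ_14 : 3x ≡ 0 (mod 7)}. Since 7 | 14, φ is well-defined. The kernel is the cyclic subgroup ⟨7⟩ of ℤ_14 (order 2), i.e. {0, 7}

ker(φ) = {0, 7}


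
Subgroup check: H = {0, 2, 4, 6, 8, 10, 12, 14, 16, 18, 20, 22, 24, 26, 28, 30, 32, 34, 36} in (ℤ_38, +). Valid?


Subgroup test for H = {0, 2, 4, 6, 8, 10, 12, 14, 16, 18, 20, 22, 24, 26, 28, 30, 32, 34, 36} in (ℤ_38, +):
(1) 0 ∈ H? Yes
(2) Closure: for all a,b ∈ H, (a+b) mod 38 ∈ H? Yes
(3) Inverses: for all a ∈ H, -a mod 38 ∈ H? Yes

Yes, H is a subgroup of ℤ_38


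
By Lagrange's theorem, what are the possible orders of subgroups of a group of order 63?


Lagrange's theorem: |H| divides |G|
|G| = 63
Divisors of 63: 1, 3, 7, 9, 21, 63

Possible subgroup orders: {1, 3, 7, 9, 21, 63}


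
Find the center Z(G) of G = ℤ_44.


Z(G) = {g ∈ G | gx = xg for all x ∈ G}
ℤ_44 is abelian, so Z(G) = G

Z(ℤ_44) = ℤ_44


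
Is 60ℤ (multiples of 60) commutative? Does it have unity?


60ℤ is a commutative ring under +,× but has no multiplicative identity (1 ∉ 60ℤ); it has no zero divisors, but without unity it is not an integral domain
Commutative: Yes
Integral domain: No
Has unity: No

60ℤ (multiples of 60): Commutative=Yes, Unity=No


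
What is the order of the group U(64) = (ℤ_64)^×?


U(n) is the group of units mod n; |U(n)| = φ(n)
|U(64)| = φ(64) = 32

|U(64) = (ℤ_64)^×| = 32


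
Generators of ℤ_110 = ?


g generates ℤ_n iff gcd(g,n) = 1
Prime factors of 110: 2, 5, 11
Generators are g ∈ {1,...,109} not divisible by any of these primes.
Generators: {1, 3, 7, 9, 13, 17, 19, 21, 23, 27, 29, 31, 37, 39, 41, 43, 47, 49, 51, 53, 57, 59, 61, 63, 67, 69, 71, 73, 79, 81, 83, 87, 89, 91, 93, 97, 101, 103, 107, 109}
Number of generators = φ(110) = 40

Generators of ℤ_110 = {1, 3, 7, 9, 13, 17, 19, 21, 23, 27, 29, 31, 37, 39, 41, 43, 47, 49, 51, 53, 57, 59, 61, 63, 67, 69, 71, 73, 79, 81, 83, 87, 89, 91, 93, 97, 101, 103, 107, 109}


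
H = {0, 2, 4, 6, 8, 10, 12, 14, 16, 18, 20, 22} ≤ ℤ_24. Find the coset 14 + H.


14 + H = {14 + h (mod 24) : h ∈ H}
14+0=14, 14+2=16, 14+4=18, 14+6=20, 14+8=22, 14+10=0, 14+12=2, 14+14=4, 14+16=6, 14+18=8, 14+20=10, 14+22=12
14 + H = {0, 2, 4, 6, 8, 10, 12, 14, 16, 18, 20, 22} = 0 + H

14 + H = {0, 2, 4, 6, 8, 10, 12, 14, 16, 18, 20, 22}


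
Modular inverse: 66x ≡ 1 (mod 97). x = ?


Use the extended Euclidean algorithm to write 1 = 66·s + 97·t; then s mod 97 is the inverse.
Euclidean algorithm:
  66 = 0·97 + 66
  97 = 1·66 + 31
  66 = 2·31 + 4
  31 = 7·4 + 3
  4 = 1·3 + 1
  3 = 3·1 + 0
gcd(66,97) = 1
Back-substitution gives: 66·(25) + 97·(-17) = 1
So 66⁻¹ ≡ 25 ≡ 25 (mod 97)
Check: 66 × 25 = 1650 ≡ 1 (mod 97) ✓

66⁻¹ ≡ 25 (mod 97)


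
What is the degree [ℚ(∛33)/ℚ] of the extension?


∛33 has minimal polynomial x³ - 33 (irreducible over ℚ since 33 is not a perfect cube)

[ℚ(∛33)/ℚ] = 3


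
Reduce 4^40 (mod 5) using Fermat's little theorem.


Fermat's little theorem: if p is prime and gcd(a,p)=1, then a^(p-1) ≡ 1 (mod p)
p = 5 is prime, gcd(4,5) = 1
Reduce exponent: 40 mod 4 = 0
So 4^40 ≡ 4^0 (mod 5)
4^0 = 1

4^40 ≡ 1 (mod 5)


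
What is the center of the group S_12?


Z(G) = {g ∈ G | gx = xg for all x ∈ G}
S_n is non-abelian for n ≥ 3; Z(S_12) is trivial

Z(S_12) = {e}


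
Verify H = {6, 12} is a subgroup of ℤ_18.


Subgroup test for H = {6, 12} in (ℤ_18, +):
(1) 0 ∈ H? No
(2) Closure: for all a,b ∈ H, (a+b) mod 18 ∈ H? No  [counterexample: 6 + 12 = 0 ∉ H]
(3) Inverses: for all a ∈ H, -a mod 18 ∈ H? Yes

No, H is not a subgroup of ℤ_18


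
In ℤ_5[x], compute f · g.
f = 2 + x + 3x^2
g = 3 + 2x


Expand and collect like terms; reduce coefficients mod 5:
x^0: 2·3 = 6 ≡ 1 (mod 5)
x^1: 2·2 + 1·3 = 7 ≡ 2 (mod 5)
x^2: 1·2 + 3·3 = 11 ≡ 1 (mod 5)
x^3: 3·2 = 6 ≡ 1 (mod 5)
Result: 1 + 2x + x^2 + x^3

f · g = 1 + 2x + x^2 + x^3


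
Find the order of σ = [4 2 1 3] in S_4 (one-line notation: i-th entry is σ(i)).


Cycle decomposition: (1 4 3)
Cycle lengths: 3
Order = lcm(3) = 3

ord(σ) = 3


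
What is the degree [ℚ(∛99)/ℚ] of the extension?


∛99 has minimal polynomial x³ - 99 (irreducible over ℚ since 99 is not a perfect cube)

[ℚ(∛99)/ℚ] = 3


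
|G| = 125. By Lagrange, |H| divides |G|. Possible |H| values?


Lagrange's theorem: |H| divides |G|
|G| = 125
Divisors of 125: 1, 5, 25, 125

Possible subgroup orders: {1, 5, 25, 125}


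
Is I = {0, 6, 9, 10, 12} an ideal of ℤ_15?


Check ideal conditions for I = {0, 6, 9, 10, 12} in ℤ_15:
(1) I is an additive subgroup? No
(2) For r ∈ ℤ_15 and a ∈ I: r·a ∈ I? No  [counterexample: r=2, a=9, r·a mod 15 = 3 ∉ I]

No, I is not an ideal of ℤ_15


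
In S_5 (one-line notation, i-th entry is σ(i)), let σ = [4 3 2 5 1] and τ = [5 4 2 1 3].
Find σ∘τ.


σ∘τ: apply τ first, then σ
1 →τ 5 →σ 1
2 →τ 4 →σ 5
3 →τ 2 →σ 3
4 →τ 1 →σ 4
5 →τ 3 →σ 2

σ∘τ = [1 5 3 4 2]


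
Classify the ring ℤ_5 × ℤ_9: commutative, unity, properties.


Direct product ring; commutative with unity (1,1); but (1,0)·(0,1) = (0,0) gives zero divisors, so not an integral domain
Commutative: Yes
Integral domain: No
Has unity: Yes

ℤ_5 × ℤ_9: Commutative=Yes, Unity=Yes


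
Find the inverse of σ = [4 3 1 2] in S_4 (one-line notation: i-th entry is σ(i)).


To find σ⁻¹, swap domain and range:
σ(1) = 4 → σ⁻¹(4) = 1
σ(2) = 3 → σ⁻¹(3) = 2
σ(3) = 1 → σ⁻¹(1) = 3
σ(4) = 2 → σ⁻¹(2) = 4

σ⁻¹ = [3 4 2 1]


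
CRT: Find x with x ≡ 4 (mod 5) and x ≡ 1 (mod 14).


m₁ = 5, m₂ = 14, gcd = 1, so CRT applies. M = m₁·m₂ = 70
Let M₁ = M/m₁ = 14, M₂ = M/m₂ = 5
Find y₁ ≡ M₁⁻¹ (mod m₁): 14⁻¹ ≡ 4 (mod 5)
Find y₂ ≡ M₂⁻¹ (mod m₂): 5⁻¹ ≡ 3 (mod 14)
x = a₁·M₁·y₁ + a₂·M₂·y₂ = 4·14·4 + 1·5·3 = 239
Reduce mod 70: x ≡ 29
Check: 29 mod 5 = 4 ✓, 29 mod 14 = 1 ✓

x ≡ 29 (mod 70)


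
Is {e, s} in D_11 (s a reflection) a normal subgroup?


H = {e, s} in D_11 (s a reflection)
r·s·r⁻¹ = sr⁻² ≠ s for n ≥ 3, so {e, s} is not closed under conjugation

No, not a normal subgroup


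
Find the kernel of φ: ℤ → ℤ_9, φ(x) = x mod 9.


Kernel = preimage of identity
ker(φ) = {x ∈ ℤ : x ≡ 0 (mod 9)} = 9ℤ = {0, ±9, ±18, ...}

ker(φ) = 9ℤ


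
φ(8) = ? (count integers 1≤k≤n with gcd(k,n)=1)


φ(n) = count of k ∈ {1,...,n} with gcd(k,n)=1
Coprimes to 8: {1, 3, 5, 7}
Count: 4

φ(8) = 4


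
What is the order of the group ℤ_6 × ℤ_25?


|A × B| = |A| · |B|
|ℤ_6 × ℤ_25| = 6 × 25 = 150

|ℤ_6 × ℤ_25| = 150


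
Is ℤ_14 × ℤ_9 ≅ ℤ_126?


Comparing ℤ_14 × ℤ_9 and ℤ_126:
gcd(14,9) = 1, so ℤ_14 × ℤ_9 ≅ ℤ_126 (CRT)

Yes, ℤ_14 × ℤ_9 ≅ ℤ_126


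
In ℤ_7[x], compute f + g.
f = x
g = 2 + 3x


Add coefficients mod 7:
x^0: 0 + 2 = 2 (mod 7)
x^1: 1 + 3 = 4 (mod 7)
Result: 2 + 4x

f + g = 2 + 4x


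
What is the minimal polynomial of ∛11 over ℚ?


∛11 satisfies x³ - 11 = 0, irreducible over ℚ (no rational root; 11 is not a perfect cube)

Minimal polynomial: x³ - 11


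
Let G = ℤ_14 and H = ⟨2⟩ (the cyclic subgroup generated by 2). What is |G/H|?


|⟨2⟩| = n / gcd(2, 14) = 14 / 2 = 7
H is normal (ℤ_14 is abelian).
|G/H| = |G| / |H| = 14 / 7 = 2

|G/H| = 2


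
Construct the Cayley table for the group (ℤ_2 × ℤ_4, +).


Elements: {(0,0), (0,1), (0,2), (0,3), (1,0), (1,1), (1,2), (1,3)}
Operation: componentwise addition mod (2, 4)
Entry (a, b) = ((a₁+b₁) mod 2, (a₂+b₂) mod 4)

Cayley table:
      | (0,0) | (0,1) | (0,2) | (0,3) | (1,0) | (1,1) | (1,2) | (1,3)
(0,0) | (0,0) | (0,1) | (0,2) | (0,3) | (1,0) | (1,1) | (1,2) | (1,3)
(0,1) | (0,1) | (0,2) | (0,3) | (0,0) | (1,1) | (1,2) | (1,3) | (1,0)
(0,2) | (0,2) | (0,3) | (0,0) | (0,1) | (1,2) | (1,3) | (1,0) | (1,1)
(0,3) | (0,3) | (0,0) | (0,1) | (0,2) | (1,3) | (1,0) | (1,1) | (1,2)
(1,0) | (1,0) | (1,1) | (1,2) | (1,3) | (0,0) | (0,1) | (0,2) | (0,3)
(1,1) | (1,1) | (1,2) | (1,3) | (1,0) | (0,1) | (0,2) | (0,3) | (0,0)
(1,2) | (1,2) | (1,3) | (1,0) | (1,1) | (0,2) | (0,3) | (0,0) | (0,1)
(1,3) | (1,3) | (1,0) | (1,1) | (1,2) | (0,3) | (0,0) | (0,1) | (0,2)


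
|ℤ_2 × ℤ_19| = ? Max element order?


|ℤ_2 × ℤ_19| = 2 × 19 = 38
Max element order = lcm(2,19) = 38
Cyclic? Yes (gcd=1)

|ℤ_2×ℤ_19| = 38, max element order = 38


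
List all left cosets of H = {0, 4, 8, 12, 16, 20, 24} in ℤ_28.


H = {0, 4, 8, 12, 16, 20, 24}, |H| = 7
Number of cosets = |G|/|H| = 28/7 = 4
0 + H = {0, 4, 8, 12, 16, 20, 24}
1 + H = {1, 5, 9, 13, 17, 21, 25}
2 + H = {2, 6, 10, 14, 18, 22, 26}
3 + H = {3, 7, 11, 15, 19, 23, 27}

Cosets: 0+H={0,4,8,12,16,20,24}; 1+H={1,5,9,13,17,21,25}; 2+H={2,6,10,14,18,22,26}; 3+H={3,7,11,15,19,23,27}


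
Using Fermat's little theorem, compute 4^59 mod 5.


Fermat's little theorem: if p is prime and gcd(a,p)=1, then a^(p-1) ≡ 1 (mod p)
p = 5 is prime, gcd(4,5) = 1
Reduce exponent: 59 mod 4 = 3
So 4^59 ≡ 4^3 (mod 5)
4^3 mod 5 = 4

4^59 ≡ 4 (mod 5)


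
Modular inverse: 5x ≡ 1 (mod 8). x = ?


Use the extended Euclidean algorithm to write 1 = 5·s + 8·t; then s mod 8 is the inverse.
Euclidean algorithm:
  5 = 0·8 + 5
  8 = 1·5 + 3
  5 = 1·3 + 2
  3 = 1·2 + 1
  2 = 2·1 + 0
gcd(5,8) = 1
Back-substitution gives: 5·(-3) + 8·(2) = 1
So 5⁻¹ ≡ -3 ≡ 5 (mod 8)
Check: 5 × 5 = 25 ≡ 1 (mod 8) ✓

5⁻¹ ≡ 5 (mod 8)


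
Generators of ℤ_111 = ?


g generates ℤ_n iff gcd(g,n) = 1
Prime factors of 111: 3, 37
Generators are g ∈ {1,...,110} not divisible by any of these primes.
Generators: {1, 2, 4, 5, 7, 8, 10, 11, 13, 14, 16, 17, 19, 20, 22, 23, 25, 26, 28, 29, 31, 32, 34, 35, 38, 40, 41, 43, 44, 46, 47, 49, 50, 52, 53, 55, 56, 58, 59, 61, 62, 64, 65, 67, 68, 70, 71, 73, 76, 77, 79, 80, 82, 83, 85, 86, 88, 89, 91, 92, 94, 95, 97, 98, 100, 101, 103, 104, 106, 107, 109, 110}
Number of generators = φ(111) = 72

Generators of ℤ_111 = {1, 2, 4, 5, 7, 8, 10, 11, 13, 14, 16, 17, 19, 20, 22, 23, 25, 26, 28, 29, 31, 32, 34, 35, 38, 40, 41, 43, 44, 46, 47, 49, 50, 52, 53, 55, 56, 58, 59, 61, 62, 64, 65, 67, 68, 70, 71, 73, 76, 77, 79, 80, 82, 83, 85, 86, 88, 89, 91, 92, 94, 95, 97, 98, 100, 101, 103, 104, 106, 107, 109, 110}


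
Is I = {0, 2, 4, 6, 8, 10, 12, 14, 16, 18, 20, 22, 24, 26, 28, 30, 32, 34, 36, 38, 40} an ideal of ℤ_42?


Check ideal conditions for I = {0, 2, 4, 6, 8, 10, 12, 14, 16, 18, 20, 22, 24, 26, 28, 30, 32, 34, 36, 38, 40} in ℤ_42:
(1) I is an additive subgroup? Yes
(2) For r ∈ ℤ_42 and a ∈ I: r·a ∈ I? Yes

Yes, I is an ideal of ℤ_42


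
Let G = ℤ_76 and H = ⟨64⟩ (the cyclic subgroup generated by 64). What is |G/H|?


|⟨64⟩| = n / gcd(64, 76) = 76 / 4 = 19
H is normal (ℤ_76 is abelian).
|G/H| = |G| / |H| = 76 / 19 = 4

|G/H| = 4


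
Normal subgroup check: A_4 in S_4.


H = A_4 in S_4
A_4 has index 2 in S_4, and every subgroup of index 2 is normal

Yes, normal subgroup


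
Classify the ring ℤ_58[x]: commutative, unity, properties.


ℤ_58 has zero divisors (2·29 ≡ 0), and these lift to constant zero divisors in ℤ_58[x]; so not an integral domain
Commutative: Yes
Integral domain: No
Has unity: Yes

ℤ_58[x]: Commutative=Yes, Unity=Yes


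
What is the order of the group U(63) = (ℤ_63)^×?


U(n) is the group of units mod n; |U(n)| = φ(n)
|U(63)| = φ(63) = 36

|U(63) = (ℤ_63)^×| = 36


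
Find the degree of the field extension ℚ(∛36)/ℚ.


∛36 has minimal polynomial x³ - 36 (irreducible over ℚ since 36 is not a perfect cube)

[ℚ(∛36)/ℚ] = 3


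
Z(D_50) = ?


Z(G) = {g ∈ G | gx = xg for all x ∈ G}
For even n, Z(D_n) = {e, r^(n/2)}: the 180° rotation r^25 commutes with every reflection and rotation

Z(D_50) = {e, r^25}


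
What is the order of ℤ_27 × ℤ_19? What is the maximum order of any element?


|ℤ_27 × ℤ_19| = 27 × 19 = 513
Max element order = lcm(27,19) = 513
Cyclic? Yes (gcd=1)

|ℤ_27×ℤ_19| = 513, max element order = 513


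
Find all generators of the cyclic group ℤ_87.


g generates ℤ_n iff gcd(g,n) = 1
Prime factors of 87: 3, 29
Generators are g ∈ {1,...,86} not divisible by any of these primes.
Generators: {1, 2, 4, 5, 7, 8, 10, 11, 13, 14, 16, 17, 19, 20, 22, 23, 25, 26, 28, 31, 32, 34, 35, 37, 38, 40, 41, 43, 44, 46, 47, 49, 50, 52, 53, 55, 56, 59, 61, 62, 64, 65, 67, 68, 70, 71, 73, 74, 76, 77, 79, 80, 82, 83, 85, 86}
Number of generators = φ(87) = 56

Generators of ℤ_87 = {1, 2, 4, 5, 7, 8, 10, 11, 13, 14, 16, 17, 19, 20, 22, 23, 25, 26, 28, 31, 32, 34, 35, 37, 38, 40, 41, 43, 44, 46, 47, 49, 50, 52, 53, 55, 56, 59, 61, 62, 64, 65, 67, 68, 70, 71, 73, 74, 76, 77, 79, 80, 82, 83, 85, 86}


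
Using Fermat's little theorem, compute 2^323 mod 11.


Fermat's little theorem: if p is prime and gcd(a,p)=1, then a^(p-1) ≡ 1 (mod p)
p = 11 is prime, gcd(2,11) = 1
Reduce exponent: 323 mod 10 = 3
So 2^323 ≡ 2^3 (mod 11)
2^3 mod 11 = 8

2^323 ≡ 8 (mod 11)


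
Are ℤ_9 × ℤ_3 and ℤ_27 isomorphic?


Comparing ℤ_9 × ℤ_3 and ℤ_27:
gcd(9,3) = 3 ≠ 1. Max element order in ℤ_9×ℤ_3 is lcm(9,3) = 9 < 27, so it has no element of order 27

No, ℤ_9 × ℤ_3 ≇ ℤ_27


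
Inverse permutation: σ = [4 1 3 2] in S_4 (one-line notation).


To find σ⁻¹, swap domain and range:
σ(1) = 4 → σ⁻¹(4) = 1
σ(2) = 1 → σ⁻¹(1) = 2
σ(3) = 3 → σ⁻¹(3) = 3
σ(4) = 2 → σ⁻¹(2) = 4

σ⁻¹ = [2 4 3 1]


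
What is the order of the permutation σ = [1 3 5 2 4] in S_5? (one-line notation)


Cycle decomposition: (2 3 5 4)
Cycle lengths: 4
Order = lcm(4) = 4

ord(σ) = 4


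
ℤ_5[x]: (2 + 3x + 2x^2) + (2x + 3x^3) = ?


Add coefficients mod 5:
x^0: 2 + 0 = 2 (mod 5)
x^1: 3 + 2 = 0 (mod 5)
x^2: 2 + 0 = 2 (mod 5)
x^3: 0 + 3 = 3 (mod 5)
Result: 2 + 2x^2 + 3x^3

f + g = 2 + 2x^2 + 3x^3


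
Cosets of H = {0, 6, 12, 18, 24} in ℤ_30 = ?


H = {0, 6, 12, 18, 24}, |H| = 5
Number of cosets = |G|/|H| = 30/5 = 6
0 + H = {0, 6, 12, 18, 24}
1 + H = {1, 7, 13, 19, 25}
2 + H = {2, 8, 14, 20, 26}
3 + H = {3, 9, 15, 21, 27}
4 + H = {4, 10, 16, 22, 28}
5 + H = {5, 11, 17, 23, 29}

Cosets: 0+H={0,6,12,18,24}; 1+H={1,7,13,19,25}; 2+H={2,8,14,20,26}; 3+H={3,9,15,21,27}; 4+H={4,10,16,22,28}; 5+H={5,11,17,23,29}


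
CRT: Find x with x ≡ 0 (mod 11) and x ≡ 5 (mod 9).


m₁ = 11, m₂ = 9, gcd = 1, so CRT applies. M = m₁·m₂ = 99
Let M₁ = M/m₁ = 9, M₂ = M/m₂ = 11
Find y₁ ≡ M₁⁻¹ (mod m₁): 9⁻¹ ≡ 5 (mod 11)
Find y₂ ≡ M₂⁻¹ (mod m₂): 11⁻¹ ≡ 5 (mod 9)
x = a₁·M₁·y₁ + a₂·M₂·y₂ = 0·9·5 + 5·11·5 = 275
Reduce mod 99: x ≡ 77
Check: 77 mod 11 = 0 ✓, 77 mod 9 = 5 ✓

x ≡ 77 (mod 99)


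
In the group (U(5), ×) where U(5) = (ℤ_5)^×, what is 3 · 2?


Operation: multiplication mod 5
3 · 2 = (a × b) mod 5 with a = 3, b = 2

3 · 2 = 1


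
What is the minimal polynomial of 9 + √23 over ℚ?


Let α = 9 + √23. Then α - 9 = √23, so (α - 9)² = 23, giving α² - 18α + 58 = 0. Degree 2 and α ∉ ℚ, so this is the minimal polynomial.

Minimal polynomial: x² - 18x + 58


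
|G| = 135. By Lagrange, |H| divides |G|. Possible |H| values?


Lagrange's theorem: |H| divides |G|
|G| = 135
Divisors of 135: 1, 3, 5, 9, 15, 27, 45, 135

Possible subgroup orders: {1, 3, 5, 9, 15, 27, 45, 135}


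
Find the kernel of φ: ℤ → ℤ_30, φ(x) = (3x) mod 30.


Kernel = preimage of identity
ker(φ) = {x ∈ ℤ : 3x ≡ 0 (mod 30)}. gcd(3,30) = 3, so 3x ≡ 0 (mod 30) ⟺ x ≡ 0 (mod 30/3 = 10). Hence ker(φ) = 10ℤ

ker(φ) = 10ℤ


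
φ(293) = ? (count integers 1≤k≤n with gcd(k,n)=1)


Factor n: 293 = 293
φ(n) = n · ∏(1 - 1/p) over distinct primes p | n
φ(293) = 293 · (1 - 1/293) = 292

φ(293) = 292


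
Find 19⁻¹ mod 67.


Use the extended Euclidean algorithm to write 1 = 19·s + 67·t; then s mod 67 is the inverse.
Euclidean algorithm:
  19 = 0·67 + 19
  67 = 3·19 + 10
  19 = 1·10 + 9
  10 = 1·9 + 1
  9 = 9·1 + 0
gcd(19,67) = 1
Back-substitution gives: 19·(-7) + 67·(2) = 1
So 19⁻¹ ≡ -7 ≡ 60 (mod 67)
Check: 19 × 60 = 1140 ≡ 1 (mod 67) ✓

19⁻¹ ≡ 60 (mod 67)


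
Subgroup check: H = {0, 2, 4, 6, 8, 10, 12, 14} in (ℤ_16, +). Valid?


Subgroup test for H = {0, 2, 4, 6, 8, 10, 12, 14} in (ℤ_16, +):
(1) 0 ∈ H? Yes
(2) Closure: for all a,b ∈ H, (a+b) mod 16 ∈ H? Yes
(3) Inverses: for all a ∈ H, -a mod 16 ∈ H? Yes

Yes, H is a subgroup of ℤ_16


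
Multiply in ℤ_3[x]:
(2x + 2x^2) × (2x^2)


Expand and collect like terms; reduce coefficients mod 3:
x^0: 0·0 = 0 ≡ 0 (mod 3)
x^1: 0·0 + 2·0 = 0 ≡ 0 (mod 3)
x^2: 0·2 + 2·0 + 2·0 = 0 ≡ 0 (mod 3)
x^3: 2·2 + 2·0 = 4 ≡ 1 (mod 3)
x^4: 2·2 = 4 ≡ 1 (mod 3)
Result: x^3 + x^4

f · g = x^3 + x^4


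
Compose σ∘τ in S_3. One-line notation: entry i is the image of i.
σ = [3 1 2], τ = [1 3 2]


σ∘τ: apply τ first, then σ
1 →τ 1 →σ 3
2 →τ 3 →σ 2
3 →τ 2 →σ 1

σ∘τ = [3 2 1]


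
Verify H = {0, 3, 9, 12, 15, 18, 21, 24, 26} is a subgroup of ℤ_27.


Subgroup test for H = {0, 3, 9, 12, 15, 18, 21, 24, 26} in (ℤ_27, +):
(1) 0 ∈ H? Yes
(2) Closure: for all a,b ∈ H, (a+b) mod 27 ∈ H? No  [counterexample: 3 + 3 = 6 ∉ H]
(3) Inverses: for all a ∈ H, -a mod 27 ∈ H? No

No, H is not a subgroup of ℤ_27


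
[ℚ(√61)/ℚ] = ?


√61 has minimal polynomial x² - 61 (irreducible over ℚ since 61 is squarefree)

[ℚ(√61)/ℚ] = 2


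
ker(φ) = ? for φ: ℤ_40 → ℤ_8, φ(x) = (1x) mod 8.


Kernel = preimage of identity
ker(φ) = {x ∈ ℤ_40 : 1x ≡ 0 (mod 8)}. Since 8 | 40, φ is well-defined. The kernel is the cyclic subgroup ⟨8⟩ of ℤ_40 (order 5), i.e. {0, 8, 16, 24, 32}

ker(φ) = {0, 8, 16, 24, 32}


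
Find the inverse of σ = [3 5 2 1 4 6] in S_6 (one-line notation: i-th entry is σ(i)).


To find σ⁻¹, swap domain and range:
σ(1) = 3 → σ⁻¹(3) = 1
σ(2) = 5 → σ⁻¹(5) = 2
σ(3) = 2 → σ⁻¹(2) = 3
σ(4) = 1 → σ⁻¹(1) = 4
σ(5) = 4 → σ⁻¹(4) = 5
σ(6) = 6 → σ⁻¹(6) = 6

σ⁻¹ = [4 3 1 5 2 6]


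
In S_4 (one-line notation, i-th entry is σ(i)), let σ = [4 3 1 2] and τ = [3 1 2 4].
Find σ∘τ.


σ∘τ: apply τ first, then σ
1 →τ 3 →σ 1
2 →τ 1 →σ 4
3 →τ 2 →σ 3
4 →τ 4 →σ 2

σ∘τ = [1 4 3 2]


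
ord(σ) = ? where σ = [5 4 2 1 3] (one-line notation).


Cycle decomposition: (1 5 3 2 4)
Cycle lengths: 5
Order = lcm(5) = 5

ord(σ) = 5


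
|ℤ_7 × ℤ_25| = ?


|A × B| = |A| · |B|
|ℤ_7 × ℤ_25| = 7 × 25 = 175

|ℤ_7 × ℤ_25| = 175


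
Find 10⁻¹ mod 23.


Use the extended Euclidean algorithm to write 1 = 10·s + 23·t; then s mod 23 is the inverse.
Euclidean algorithm:
  10 = 0·23 + 10
  23 = 2·10 + 3
  10 = 3·3 + 1
  3 = 3·1 + 0
gcd(10,23) = 1
Back-substitution gives: 10·(7) + 23·(-3) = 1
So 10⁻¹ ≡ 7 ≡ 7 (mod 23)
Check: 10 × 7 = 70 ≡ 1 (mod 23) ✓

10⁻¹ ≡ 7 (mod 23)
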